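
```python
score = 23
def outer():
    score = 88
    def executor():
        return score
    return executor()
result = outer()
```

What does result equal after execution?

Step 1: score = 23 globally, but outer() defines score = 88 locally.
Step 2: executor() looks up score. Not in local scope, so checks enclosing scope (outer) and finds score = 88.
Step 3: result = 88

The answer is 88.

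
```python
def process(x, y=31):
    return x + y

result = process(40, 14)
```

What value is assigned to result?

Step 1: process(40, 14) overrides default y with 14.
Step 2: Returns 40 + 14 = 54.
Step 3: result = 54

The answer is 54.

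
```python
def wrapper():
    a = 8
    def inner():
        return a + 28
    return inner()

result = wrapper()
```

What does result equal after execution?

Step 1: wrapper() defines a = 8.
Step 2: inner() reads a = 8 from enclosing scope, returns 8 + 28 = 36.
Step 3: result = 36

The answer is 36.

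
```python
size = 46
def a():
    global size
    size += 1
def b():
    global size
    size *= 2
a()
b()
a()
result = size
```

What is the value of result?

Step 1: size = 46.
Step 2: a(): size = 46 + 1 = 47.
Step 3: b(): size = 47 * 2 = 94.
Step 4: a(): size = 94 + 1 = 95

The answer is 95.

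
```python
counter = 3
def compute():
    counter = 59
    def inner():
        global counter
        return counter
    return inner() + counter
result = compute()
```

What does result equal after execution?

Step 1: Global counter = 3. compute() shadows with local counter = 59.
Step 2: inner() uses global keyword, so inner() returns global counter = 3.
Step 3: compute() returns 3 + 59 = 62

The answer is 62.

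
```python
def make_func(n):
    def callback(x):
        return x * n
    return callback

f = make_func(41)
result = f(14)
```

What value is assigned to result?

Step 1: make_func(41) creates a closure capturing n = 41.
Step 2: f(14) computes 14 * 41 = 574.
Step 3: result = 574

The answer is 574.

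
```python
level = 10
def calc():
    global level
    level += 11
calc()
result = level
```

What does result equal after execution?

Step 1: level = 10 globally.
Step 2: calc() modifies global level: level += 11 = 21.
Step 3: result = 21

The answer is 21.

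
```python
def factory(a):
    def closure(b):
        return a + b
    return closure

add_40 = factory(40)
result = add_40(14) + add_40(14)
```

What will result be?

Step 1: add_40 captures a = 40.
Step 2: add_40(14) = 40 + 14 = 54, called twice.
Step 3: result = 54 + 54 = 108

The answer is 108.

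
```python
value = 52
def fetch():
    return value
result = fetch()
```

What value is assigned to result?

Step 1: value = 52 is defined in the global scope.
Step 2: fetch() looks up value. No local value exists, so Python checks the global scope via LEGB rule and finds value = 52.
Step 3: result = 52

The answer is 52.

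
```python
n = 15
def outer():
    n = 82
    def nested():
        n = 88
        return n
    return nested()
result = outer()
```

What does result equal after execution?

Step 1: Three scopes define n: global (15), outer (82), nested (88).
Step 2: nested() has its own local n = 88, which shadows both enclosing and global.
Step 3: result = 88 (local wins in LEGB)

The answer is 88.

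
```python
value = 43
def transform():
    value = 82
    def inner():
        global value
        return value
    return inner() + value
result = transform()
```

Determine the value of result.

Step 1: Global value = 43. transform() shadows with local value = 82.
Step 2: inner() uses global keyword, so inner() returns global value = 43.
Step 3: transform() returns 43 + 82 = 125

The answer is 125.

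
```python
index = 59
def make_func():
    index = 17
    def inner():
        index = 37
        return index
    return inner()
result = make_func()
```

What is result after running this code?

Step 1: Three scopes define index: global (59), make_func (17), inner (37).
Step 2: inner() has its own local index = 37, which shadows both enclosing and global.
Step 3: result = 37 (local wins in LEGB)

The answer is 37.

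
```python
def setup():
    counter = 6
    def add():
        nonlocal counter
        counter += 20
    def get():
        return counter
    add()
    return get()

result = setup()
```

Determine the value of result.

Step 1: counter = 6. add() modifies it via nonlocal, get() reads it.
Step 2: add() makes counter = 6 + 20 = 26.
Step 3: get() returns 26. result = 26

The answer is 26.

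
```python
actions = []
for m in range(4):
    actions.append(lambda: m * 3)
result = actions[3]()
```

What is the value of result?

Step 1: All lambdas reference the same variable m (late binding).
Step 2: After the loop, m = 3. Every lambda returns m * 3.
Step 3: actions[3]() = 3 * 3 = 9

The answer is 9.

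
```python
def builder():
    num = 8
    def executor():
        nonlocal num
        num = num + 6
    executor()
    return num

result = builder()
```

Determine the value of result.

Step 1: builder() sets num = 8.
Step 2: executor() uses nonlocal to modify num in builder's scope: num = 8 + 6 = 14.
Step 3: builder() returns the modified num = 14

The answer is 14.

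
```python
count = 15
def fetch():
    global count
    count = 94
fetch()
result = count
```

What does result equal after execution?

Step 1: count = 15 globally.
Step 2: fetch() declares global count and sets it to 94.
Step 3: After fetch(), global count = 94. result = 94

The answer is 94.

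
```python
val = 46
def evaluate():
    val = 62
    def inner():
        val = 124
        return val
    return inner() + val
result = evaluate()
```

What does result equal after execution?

Step 1: evaluate() has local val = 62. inner() has local val = 124.
Step 2: inner() returns its local val = 124.
Step 3: evaluate() returns 124 + its own val (62) = 186

The answer is 186.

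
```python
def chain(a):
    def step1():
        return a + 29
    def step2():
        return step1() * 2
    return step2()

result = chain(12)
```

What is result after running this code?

Step 1: chain(12) captures a = 12.
Step 2: step2() calls step1() which returns 12 + 29 = 41.
Step 3: step2() returns 41 * 2 = 82

The answer is 82.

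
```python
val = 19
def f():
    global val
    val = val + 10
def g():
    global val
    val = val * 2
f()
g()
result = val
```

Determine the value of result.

Step 1: val = 19.
Step 2: f() adds 10: val = 19 + 10 = 29.
Step 3: g() doubles: val = 29 * 2 = 58.
Step 4: result = 58

The answer is 58.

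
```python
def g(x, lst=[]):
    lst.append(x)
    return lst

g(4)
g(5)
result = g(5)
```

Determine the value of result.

Step 1: Mutable default argument gotcha! The list [] is created once.
Step 2: Each call appends to the SAME list: [4], [4, 5], [4, 5, 5].
Step 3: result = [4, 5, 5]

The answer is [4, 5, 5].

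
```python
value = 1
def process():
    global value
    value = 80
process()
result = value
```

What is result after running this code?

Step 1: value = 1 globally.
Step 2: process() declares global value and sets it to 80.
Step 3: After process(), global value = 80. result = 80

The answer is 80.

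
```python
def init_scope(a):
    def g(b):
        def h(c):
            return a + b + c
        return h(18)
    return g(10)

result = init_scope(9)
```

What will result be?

Step 1: a = 9, b = 10, c = 18 across three nested scopes.
Step 2: h() accesses all three via LEGB rule.
Step 3: result = 9 + 10 + 18 = 37

The answer is 37.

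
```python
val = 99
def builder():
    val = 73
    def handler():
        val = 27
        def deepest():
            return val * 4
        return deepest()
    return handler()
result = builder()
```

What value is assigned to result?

Step 1: deepest() looks up val through LEGB: not local, finds val = 27 in enclosing handler().
Step 2: Returns 27 * 4 = 108.
Step 3: result = 108

The answer is 108.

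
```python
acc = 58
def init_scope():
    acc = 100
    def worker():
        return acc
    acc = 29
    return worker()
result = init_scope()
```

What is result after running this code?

Step 1: init_scope() sets acc = 100, then later acc = 29.
Step 2: worker() is called after acc is reassigned to 29. Closures capture variables by reference, not by value.
Step 3: result = 29

The answer is 29.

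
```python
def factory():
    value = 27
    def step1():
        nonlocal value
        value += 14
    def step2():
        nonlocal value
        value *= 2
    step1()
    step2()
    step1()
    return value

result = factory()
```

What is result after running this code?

Step 1: value = 27.
Step 2: step1(): value = 27 + 14 = 41.
Step 3: step2(): value = 41 * 2 = 82.
Step 4: step1(): value = 82 + 14 = 96. result = 96

The answer is 96.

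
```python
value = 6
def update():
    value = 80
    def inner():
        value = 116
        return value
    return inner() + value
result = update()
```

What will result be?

Step 1: update() has local value = 80. inner() has local value = 116.
Step 2: inner() returns its local value = 116.
Step 3: update() returns 116 + its own value (80) = 196

The answer is 196.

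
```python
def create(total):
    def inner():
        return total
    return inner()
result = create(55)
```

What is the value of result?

Step 1: create(55) binds parameter total = 55.
Step 2: inner() looks up total in enclosing scope and finds the parameter total = 55.
Step 3: result = 55

The answer is 55.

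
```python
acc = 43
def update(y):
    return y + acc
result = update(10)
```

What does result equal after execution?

Step 1: acc = 43 is defined globally.
Step 2: update(10) uses parameter y = 10 and looks up acc from global scope = 43.
Step 3: result = 10 + 43 = 53

The answer is 53.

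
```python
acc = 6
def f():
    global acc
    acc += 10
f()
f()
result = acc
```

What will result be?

Step 1: acc = 6.
Step 2: First f(): acc = 6 + 10 = 16.
Step 3: Second f(): acc = 16 + 10 = 26. result = 26

The answer is 26.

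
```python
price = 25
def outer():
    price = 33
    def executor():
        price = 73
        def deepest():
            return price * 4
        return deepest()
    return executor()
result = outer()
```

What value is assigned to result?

Step 1: deepest() looks up price through LEGB: not local, finds price = 73 in enclosing executor().
Step 2: Returns 73 * 4 = 292.
Step 3: result = 292

The answer is 292.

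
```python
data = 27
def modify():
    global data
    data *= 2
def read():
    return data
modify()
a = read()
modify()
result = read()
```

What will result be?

Step 1: data = 27.
Step 2: First modify(): data = 27 * 2 = 54.
Step 3: Second modify(): data = 54 * 2 = 108.
Step 4: read() returns 108

The answer is 108.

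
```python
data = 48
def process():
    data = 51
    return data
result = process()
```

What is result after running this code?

Step 1: Global data = 48.
Step 2: process() creates local data = 51, shadowing the global.
Step 3: Returns local data = 51. result = 51

The answer is 51.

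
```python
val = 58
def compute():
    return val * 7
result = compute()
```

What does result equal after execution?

Step 1: val = 58 is defined globally.
Step 2: compute() looks up val from global scope = 58, then computes 58 * 7 = 406.
Step 3: result = 406

The answer is 406.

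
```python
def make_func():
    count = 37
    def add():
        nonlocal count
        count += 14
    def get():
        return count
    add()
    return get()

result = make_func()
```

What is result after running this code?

Step 1: count = 37. add() modifies it via nonlocal, get() reads it.
Step 2: add() makes count = 37 + 14 = 51.
Step 3: get() returns 51. result = 51

The answer is 51.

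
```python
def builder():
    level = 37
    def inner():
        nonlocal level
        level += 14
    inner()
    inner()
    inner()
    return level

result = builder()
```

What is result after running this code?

Step 1: level starts at 37.
Step 2: inner() is called 3 times, each adding 14.
Step 3: level = 37 + 14 * 3 = 79

The answer is 79.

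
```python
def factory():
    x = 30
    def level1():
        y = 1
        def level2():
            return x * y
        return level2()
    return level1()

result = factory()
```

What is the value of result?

Step 1: x = 30 in factory. y = 1 in level1.
Step 2: level2() reads x = 30 and y = 1 from enclosing scopes.
Step 3: result = 30 * 1 = 30

The answer is 30.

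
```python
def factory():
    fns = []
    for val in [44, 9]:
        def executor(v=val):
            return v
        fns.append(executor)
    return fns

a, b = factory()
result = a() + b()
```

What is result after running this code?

Step 1: Default argument v=val captures val at each iteration.
Step 2: a() returns 44 (captured at first iteration), b() returns 9 (captured at second).
Step 3: result = 44 + 9 = 53

The answer is 53.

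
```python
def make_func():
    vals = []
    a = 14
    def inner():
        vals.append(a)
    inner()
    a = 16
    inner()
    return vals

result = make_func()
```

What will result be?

Step 1: a = 14. inner() appends current a to vals.
Step 2: First inner(): appends 14. Then a = 16.
Step 3: Second inner(): appends 16 (closure sees updated a). result = [14, 16]

The answer is [14, 16].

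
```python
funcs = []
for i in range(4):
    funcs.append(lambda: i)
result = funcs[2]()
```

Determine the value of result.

Step 1: The loop creates 4 lambdas, all referencing the same variable i.
Step 2: After the loop, i = 3 (final value).
Step 3: funcs[2]() looks up i at call time and finds 3. This is the late binding gotcha. result = 3

The answer is 3.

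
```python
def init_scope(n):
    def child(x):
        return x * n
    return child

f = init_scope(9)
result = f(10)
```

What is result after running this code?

Step 1: init_scope(9) creates a closure capturing n = 9.
Step 2: f(10) computes 10 * 9 = 90.
Step 3: result = 90

The answer is 90.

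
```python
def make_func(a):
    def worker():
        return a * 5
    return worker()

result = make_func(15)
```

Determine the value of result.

Step 1: make_func(15) binds parameter a = 15.
Step 2: worker() accesses a = 15 from enclosing scope.
Step 3: result = 15 * 5 = 75

The answer is 75.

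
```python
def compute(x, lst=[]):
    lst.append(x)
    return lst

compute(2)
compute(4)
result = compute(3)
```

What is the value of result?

Step 1: Mutable default argument gotcha! The list [] is created once.
Step 2: Each call appends to the SAME list: [2], [2, 4], [2, 4, 3].
Step 3: result = [2, 4, 3]

The answer is [2, 4, 3].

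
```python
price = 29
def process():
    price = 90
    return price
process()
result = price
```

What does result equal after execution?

Step 1: price = 29 globally.
Step 2: process() creates a LOCAL price = 90 (no global keyword!).
Step 3: The global price is unchanged. result = 29

The answer is 29.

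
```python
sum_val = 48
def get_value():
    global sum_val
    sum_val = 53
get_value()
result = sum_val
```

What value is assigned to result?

Step 1: sum_val = 48 globally.
Step 2: get_value() declares global sum_val and sets it to 53.
Step 3: After get_value(), global sum_val = 53. result = 53

The answer is 53.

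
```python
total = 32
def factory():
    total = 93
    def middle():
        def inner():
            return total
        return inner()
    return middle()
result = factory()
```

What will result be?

Step 1: factory() defines total = 93. middle() and inner() have no local total.
Step 2: inner() checks local (none), enclosing middle() (none), enclosing factory() and finds total = 93.
Step 3: result = 93

The answer is 93.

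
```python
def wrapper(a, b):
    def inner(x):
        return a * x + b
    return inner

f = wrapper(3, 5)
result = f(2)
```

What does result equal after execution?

Step 1: wrapper(3, 5) captures a = 3, b = 5.
Step 2: f(2) computes 3 * 2 + 5 = 11.
Step 3: result = 11

The answer is 11.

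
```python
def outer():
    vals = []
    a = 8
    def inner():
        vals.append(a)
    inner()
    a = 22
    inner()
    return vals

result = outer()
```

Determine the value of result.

Step 1: a = 8. inner() appends current a to vals.
Step 2: First inner(): appends 8. Then a = 22.
Step 3: Second inner(): appends 22 (closure sees updated a). result = [8, 22]

The answer is [8, 22].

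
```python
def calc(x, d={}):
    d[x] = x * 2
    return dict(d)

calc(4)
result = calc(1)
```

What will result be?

Step 1: Mutable default dict is shared across calls.
Step 2: First call adds 4: 8. Second call adds 1: 2.
Step 3: result = {4: 8, 1: 2}

The answer is {4: 8, 1: 2}.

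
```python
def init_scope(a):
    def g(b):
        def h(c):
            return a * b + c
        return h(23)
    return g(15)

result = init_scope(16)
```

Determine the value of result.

Step 1: a = 16, b = 15, c = 23.
Step 2: h() computes a * b + c = 16 * 15 + 23 = 263.
Step 3: result = 263

The answer is 263.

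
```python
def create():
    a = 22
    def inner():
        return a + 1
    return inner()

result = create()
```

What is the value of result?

Step 1: create() defines a = 22.
Step 2: inner() reads a = 22 from enclosing scope, returns 22 + 1 = 23.
Step 3: result = 23

The answer is 23.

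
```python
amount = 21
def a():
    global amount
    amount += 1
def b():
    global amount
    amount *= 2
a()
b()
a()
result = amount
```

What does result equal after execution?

Step 1: amount = 21.
Step 2: a(): amount = 21 + 1 = 22.
Step 3: b(): amount = 22 * 2 = 44.
Step 4: a(): amount = 44 + 1 = 45

The answer is 45.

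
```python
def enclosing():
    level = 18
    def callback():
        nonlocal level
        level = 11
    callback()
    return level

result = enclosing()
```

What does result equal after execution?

Step 1: enclosing() sets level = 18.
Step 2: callback() uses nonlocal to reassign level = 11.
Step 3: result = 11

The answer is 11.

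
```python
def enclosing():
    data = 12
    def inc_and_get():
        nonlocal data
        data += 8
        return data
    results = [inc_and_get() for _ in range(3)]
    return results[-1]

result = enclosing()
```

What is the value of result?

Step 1: data = 12.
Step 2: Three calls to inc_and_get(), each adding 8.
Step 3: Last value = 12 + 8 * 3 = 36

The answer is 36.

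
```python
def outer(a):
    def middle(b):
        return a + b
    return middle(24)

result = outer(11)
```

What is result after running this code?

Step 1: outer(11) passes a = 11.
Step 2: middle(24) has b = 24, reads a = 11 from enclosing.
Step 3: result = 11 + 24 = 35

The answer is 35.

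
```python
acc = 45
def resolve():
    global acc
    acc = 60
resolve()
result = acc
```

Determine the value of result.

Step 1: acc = 45 globally.
Step 2: resolve() declares global acc and sets it to 60.
Step 3: After resolve(), global acc = 60. result = 60

The answer is 60.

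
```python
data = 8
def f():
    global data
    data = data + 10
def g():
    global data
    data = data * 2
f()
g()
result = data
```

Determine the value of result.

Step 1: data = 8.
Step 2: f() adds 10: data = 8 + 10 = 18.
Step 3: g() doubles: data = 18 * 2 = 36.
Step 4: result = 36

The answer is 36.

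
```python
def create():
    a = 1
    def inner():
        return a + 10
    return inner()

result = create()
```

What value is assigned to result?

Step 1: create() defines a = 1.
Step 2: inner() reads a = 1 from enclosing scope, returns 1 + 10 = 11.
Step 3: result = 11

The answer is 11.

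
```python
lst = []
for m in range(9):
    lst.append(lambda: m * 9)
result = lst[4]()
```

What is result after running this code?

Step 1: All lambdas reference the same variable m (late binding).
Step 2: After the loop, m = 8. Every lambda returns m * 9.
Step 3: lst[4]() = 8 * 9 = 72

The answer is 72.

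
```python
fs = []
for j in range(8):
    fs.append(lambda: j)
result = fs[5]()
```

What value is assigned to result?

Step 1: The loop creates 8 lambdas, all referencing the same variable j.
Step 2: After the loop, j = 7 (final value).
Step 3: fs[5]() looks up j at call time and finds 7. This is the late binding gotcha. result = 7

The answer is 7.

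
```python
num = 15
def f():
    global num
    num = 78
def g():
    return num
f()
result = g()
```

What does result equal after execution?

Step 1: num = 15.
Step 2: f() sets global num = 78.
Step 3: g() reads global num = 78. result = 78

The answer is 78.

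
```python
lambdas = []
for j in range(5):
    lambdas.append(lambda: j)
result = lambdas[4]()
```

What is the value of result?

Step 1: The loop creates 5 lambdas, all referencing the same variable j.
Step 2: After the loop, j = 4 (final value).
Step 3: lambdas[4]() looks up j at call time and finds 4. This is the late binding gotcha. result = 4

The answer is 4.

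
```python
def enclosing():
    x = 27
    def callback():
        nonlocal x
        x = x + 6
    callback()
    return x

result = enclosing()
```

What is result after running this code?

Step 1: enclosing() sets x = 27.
Step 2: callback() uses nonlocal to modify x in enclosing's scope: x = 27 + 6 = 33.
Step 3: enclosing() returns the modified x = 33

The answer is 33.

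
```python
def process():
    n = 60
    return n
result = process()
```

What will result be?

Step 1: process() defines n = 60 in its local scope.
Step 2: return n finds the local variable n = 60.
Step 3: result = 60

The answer is 60.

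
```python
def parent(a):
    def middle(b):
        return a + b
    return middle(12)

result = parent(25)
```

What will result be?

Step 1: parent(25) passes a = 25.
Step 2: middle(12) has b = 12, reads a = 25 from enclosing.
Step 3: result = 25 + 12 = 37

The answer is 37.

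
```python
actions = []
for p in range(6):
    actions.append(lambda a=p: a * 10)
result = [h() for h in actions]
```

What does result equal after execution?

Step 1: Default arg a=p captures p at each iteration.
Step 2: actions[k] has a defaulting to k, returns k * 10.
Step 3: result = [0, 10, 20, 30, 40, 50]

The answer is [0, 10, 20, 30, 40, 50].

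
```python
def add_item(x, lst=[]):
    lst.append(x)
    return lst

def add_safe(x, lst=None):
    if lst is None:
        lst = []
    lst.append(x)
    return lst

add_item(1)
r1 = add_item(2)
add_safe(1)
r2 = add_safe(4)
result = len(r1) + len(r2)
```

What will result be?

Step 1: add_item shares mutable default: after 2 calls, lst = [1, 2], len = 2.
Step 2: add_safe creates fresh list each time: r2 = [4], len = 1.
Step 3: result = 2 + 1 = 3

The answer is 3.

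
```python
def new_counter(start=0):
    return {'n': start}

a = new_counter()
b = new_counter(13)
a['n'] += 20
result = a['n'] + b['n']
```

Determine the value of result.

Step 1: new_counter() returns a new dict each call (immutable default 0).
Step 2: a = {'n': 0}, b = {'n': 13}.
Step 3: a['n'] += 20 = 20. result = 20 + 13 = 33

The answer is 33.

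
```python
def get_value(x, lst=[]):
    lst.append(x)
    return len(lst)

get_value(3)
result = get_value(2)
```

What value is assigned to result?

Step 1: Mutable default list persists between calls.
Step 2: First call: lst = [3], len = 1. Second call: lst = [3, 2], len = 2.
Step 3: result = 2

The answer is 2.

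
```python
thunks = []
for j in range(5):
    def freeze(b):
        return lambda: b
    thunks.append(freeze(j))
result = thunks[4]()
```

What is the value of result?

Step 1: freeze(j) creates a new scope capturing b = j at call time.
Step 2: thunks[4] = freeze(4), so its lambda captures b = 4.
Step 3: result = 4 (closure factory fixes late binding)

The answer is 4.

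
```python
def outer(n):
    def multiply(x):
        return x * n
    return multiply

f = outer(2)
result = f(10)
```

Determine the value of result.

Step 1: outer(2) returns multiply closure with n = 2.
Step 2: f(10) computes 10 * 2 = 20.
Step 3: result = 20

The answer is 20.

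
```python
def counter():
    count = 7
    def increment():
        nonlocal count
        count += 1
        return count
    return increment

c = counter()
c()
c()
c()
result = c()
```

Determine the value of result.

Step 1: counter() creates closure with count = 7.
Step 2: Each c() call increments count via nonlocal. After 4 calls: 7 + 4 = 11.
Step 3: result = 11

The answer is 11.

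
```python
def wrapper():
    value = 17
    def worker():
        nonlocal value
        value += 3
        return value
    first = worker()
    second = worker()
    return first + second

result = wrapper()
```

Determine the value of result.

Step 1: value starts at 17.
Step 2: First call: value = 17 + 3 = 20, returns 20.
Step 3: Second call: value = 20 + 3 = 23, returns 23.
Step 4: result = 20 + 23 = 43

The answer is 43.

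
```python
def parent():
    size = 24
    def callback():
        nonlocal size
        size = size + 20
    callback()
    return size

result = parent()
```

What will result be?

Step 1: parent() sets size = 24.
Step 2: callback() uses nonlocal to modify size in parent's scope: size = 24 + 20 = 44.
Step 3: parent() returns the modified size = 44

The answer is 44.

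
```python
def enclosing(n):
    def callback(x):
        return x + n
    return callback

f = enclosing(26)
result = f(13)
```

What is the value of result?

Step 1: enclosing(26) creates a closure that captures n = 26.
Step 2: f(13) calls the closure with x = 13, returning 13 + 26 = 39.
Step 3: result = 39

The answer is 39.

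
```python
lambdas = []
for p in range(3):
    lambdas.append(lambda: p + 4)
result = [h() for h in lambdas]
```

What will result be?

Step 1: All lambdas capture p by reference. After the loop, p = 2.
Step 2: Each call returns 2 + 4 = 6.
Step 3: result = [6, 6, 6]

The answer is [6, 6, 6].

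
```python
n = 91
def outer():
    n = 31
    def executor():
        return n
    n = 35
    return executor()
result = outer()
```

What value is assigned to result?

Step 1: outer() sets n = 31, then later n = 35.
Step 2: executor() is called after n is reassigned to 35. Closures capture variables by reference, not by value.
Step 3: result = 35

The answer is 35.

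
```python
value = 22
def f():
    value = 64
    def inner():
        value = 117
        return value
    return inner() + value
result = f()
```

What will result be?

Step 1: f() has local value = 64. inner() has local value = 117.
Step 2: inner() returns its local value = 117.
Step 3: f() returns 117 + its own value (64) = 181

The answer is 181.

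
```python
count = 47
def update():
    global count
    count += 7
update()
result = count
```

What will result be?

Step 1: count = 47 globally.
Step 2: update() modifies global count: count += 7 = 54.
Step 3: result = 54

The answer is 54.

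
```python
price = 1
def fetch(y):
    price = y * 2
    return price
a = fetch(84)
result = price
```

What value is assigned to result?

Step 1: Global price = 1.
Step 2: fetch(84) creates local price = 84 * 2 = 168.
Step 3: Global price unchanged because no global keyword. result = 1

The answer is 1.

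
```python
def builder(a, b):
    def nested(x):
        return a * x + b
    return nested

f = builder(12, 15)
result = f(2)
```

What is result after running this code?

Step 1: builder(12, 15) captures a = 12, b = 15.
Step 2: f(2) computes 12 * 2 + 15 = 39.
Step 3: result = 39

The answer is 39.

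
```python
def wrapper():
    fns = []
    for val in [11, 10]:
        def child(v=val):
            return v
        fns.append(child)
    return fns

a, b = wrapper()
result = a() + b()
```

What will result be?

Step 1: Default argument v=val captures val at each iteration.
Step 2: a() returns 11 (captured at first iteration), b() returns 10 (captured at second).
Step 3: result = 11 + 10 = 21

The answer is 21.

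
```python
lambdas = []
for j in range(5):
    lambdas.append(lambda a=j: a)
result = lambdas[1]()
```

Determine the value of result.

Step 1: Default argument a=j captures j's value at each iteration.
Step 2: lambdas[1] captured a = 1 when j was 1.
Step 3: result = 1

The answer is 1.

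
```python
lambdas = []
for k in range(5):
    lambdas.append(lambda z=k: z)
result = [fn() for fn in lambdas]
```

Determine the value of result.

Step 1: Default arg z=k captures k at each iteration.
Step 2: Each lambda has its own default: 0, 1, ..., 4.
Step 3: result = [0, 1, 2, 3, 4]

The answer is [0, 1, 2, 3, 4].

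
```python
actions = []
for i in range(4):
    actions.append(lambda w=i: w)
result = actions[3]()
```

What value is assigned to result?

Step 1: Default argument w=i captures i's value at each iteration.
Step 2: actions[3] captured w = 3 when i was 3.
Step 3: result = 3

The answer is 3.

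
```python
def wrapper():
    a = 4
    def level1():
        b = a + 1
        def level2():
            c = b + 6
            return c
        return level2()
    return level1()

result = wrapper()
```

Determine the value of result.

Step 1: a = 4. b = a + 1 = 5.
Step 2: c = b + 6 = 5 + 6 = 11.
Step 3: result = 11

The answer is 11.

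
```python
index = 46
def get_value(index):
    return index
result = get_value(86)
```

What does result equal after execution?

Step 1: Global index = 46.
Step 2: get_value(86) takes parameter index = 86, which shadows the global.
Step 3: result = 86

The answer is 86.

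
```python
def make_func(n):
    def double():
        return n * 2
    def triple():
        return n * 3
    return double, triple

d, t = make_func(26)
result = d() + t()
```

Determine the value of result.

Step 1: Both closures capture the same n = 26.
Step 2: d() = 26 * 2 = 52, t() = 26 * 3 = 78.
Step 3: result = 52 + 78 = 130

The answer is 130.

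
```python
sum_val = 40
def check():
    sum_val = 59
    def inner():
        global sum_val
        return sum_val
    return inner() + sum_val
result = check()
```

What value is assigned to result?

Step 1: Global sum_val = 40. check() shadows with local sum_val = 59.
Step 2: inner() uses global keyword, so inner() returns global sum_val = 40.
Step 3: check() returns 40 + 59 = 99

The answer is 99.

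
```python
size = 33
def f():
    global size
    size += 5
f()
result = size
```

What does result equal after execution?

Step 1: size = 33 globally.
Step 2: f() modifies global size: size += 5 = 38.
Step 3: result = 38

The answer is 38.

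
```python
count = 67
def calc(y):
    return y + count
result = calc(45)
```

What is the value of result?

Step 1: count = 67 is defined globally.
Step 2: calc(45) uses parameter y = 45 and looks up count from global scope = 67.
Step 3: result = 45 + 67 = 112

The answer is 112.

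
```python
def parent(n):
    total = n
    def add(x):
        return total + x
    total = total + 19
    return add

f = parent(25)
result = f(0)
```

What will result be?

Step 1: parent(25) sets total = 25, then total = 25 + 19 = 44.
Step 2: Closures capture by reference, so add sees total = 44.
Step 3: f(0) returns 44 + 0 = 44

The answer is 44.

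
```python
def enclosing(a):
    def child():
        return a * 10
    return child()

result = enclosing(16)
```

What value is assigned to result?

Step 1: enclosing(16) binds parameter a = 16.
Step 2: child() accesses a = 16 from enclosing scope.
Step 3: result = 16 * 10 = 160

The answer is 160.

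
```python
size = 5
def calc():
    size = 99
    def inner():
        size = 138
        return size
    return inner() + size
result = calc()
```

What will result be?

Step 1: calc() has local size = 99. inner() has local size = 138.
Step 2: inner() returns its local size = 138.
Step 3: calc() returns 138 + its own size (99) = 237

The answer is 237.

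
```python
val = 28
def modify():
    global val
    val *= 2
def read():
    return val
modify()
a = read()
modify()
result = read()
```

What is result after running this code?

Step 1: val = 28.
Step 2: First modify(): val = 28 * 2 = 56.
Step 3: Second modify(): val = 56 * 2 = 112.
Step 4: read() returns 112

The answer is 112.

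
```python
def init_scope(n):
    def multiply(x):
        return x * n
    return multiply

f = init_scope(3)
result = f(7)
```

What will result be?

Step 1: init_scope(3) returns multiply closure with n = 3.
Step 2: f(7) computes 7 * 3 = 21.
Step 3: result = 21

The answer is 21.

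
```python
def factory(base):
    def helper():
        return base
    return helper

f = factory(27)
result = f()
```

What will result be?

Step 1: factory(27) creates closure capturing base = 27.
Step 2: f() returns the captured base = 27.
Step 3: result = 27

The answer is 27.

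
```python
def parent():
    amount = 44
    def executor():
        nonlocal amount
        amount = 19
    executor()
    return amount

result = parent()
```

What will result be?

Step 1: parent() sets amount = 44.
Step 2: executor() uses nonlocal to reassign amount = 19.
Step 3: result = 19

The answer is 19.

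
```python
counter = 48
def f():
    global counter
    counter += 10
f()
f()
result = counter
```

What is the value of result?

Step 1: counter = 48.
Step 2: First f(): counter = 48 + 10 = 58.
Step 3: Second f(): counter = 58 + 10 = 68. result = 68

The answer is 68.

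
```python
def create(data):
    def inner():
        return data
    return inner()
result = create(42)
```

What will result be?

Step 1: create(42) binds parameter data = 42.
Step 2: inner() looks up data in enclosing scope and finds the parameter data = 42.
Step 3: result = 42

The answer is 42.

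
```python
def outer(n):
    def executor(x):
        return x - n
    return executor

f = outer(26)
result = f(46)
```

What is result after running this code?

Step 1: outer(26) creates a closure capturing n = 26.
Step 2: f(46) computes 46 - 26 = 20.
Step 3: result = 20

The answer is 20.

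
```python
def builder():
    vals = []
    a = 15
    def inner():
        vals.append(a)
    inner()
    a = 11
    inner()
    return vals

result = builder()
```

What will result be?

Step 1: a = 15. inner() appends current a to vals.
Step 2: First inner(): appends 15. Then a = 11.
Step 3: Second inner(): appends 11 (closure sees updated a). result = [15, 11]

The answer is [15, 11].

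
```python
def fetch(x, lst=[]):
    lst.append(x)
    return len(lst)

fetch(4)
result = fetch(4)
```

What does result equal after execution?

Step 1: Mutable default list persists between calls.
Step 2: First call: lst = [4], len = 1. Second call: lst = [4, 4], len = 2.
Step 3: result = 2

The answer is 2.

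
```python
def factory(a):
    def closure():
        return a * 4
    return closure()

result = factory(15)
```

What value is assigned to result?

Step 1: factory(15) binds parameter a = 15.
Step 2: closure() accesses a = 15 from enclosing scope.
Step 3: result = 15 * 4 = 60

The answer is 60.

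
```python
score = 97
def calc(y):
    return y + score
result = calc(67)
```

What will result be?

Step 1: score = 97 is defined globally.
Step 2: calc(67) uses parameter y = 67 and looks up score from global scope = 97.
Step 3: result = 67 + 97 = 164

The answer is 164.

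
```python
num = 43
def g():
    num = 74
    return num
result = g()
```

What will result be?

Step 1: Global num = 43.
Step 2: g() creates local num = 74, shadowing the global.
Step 3: Returns local num = 74. result = 74

The answer is 74.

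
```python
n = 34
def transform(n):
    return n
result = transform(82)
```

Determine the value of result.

Step 1: Global n = 34.
Step 2: transform(82) takes parameter n = 82, which shadows the global.
Step 3: result = 82

The answer is 82.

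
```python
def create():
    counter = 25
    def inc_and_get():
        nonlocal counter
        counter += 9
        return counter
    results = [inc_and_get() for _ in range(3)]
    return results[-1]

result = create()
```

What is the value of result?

Step 1: counter = 25.
Step 2: Three calls to inc_and_get(), each adding 9.
Step 3: Last value = 25 + 9 * 3 = 52

The answer is 52.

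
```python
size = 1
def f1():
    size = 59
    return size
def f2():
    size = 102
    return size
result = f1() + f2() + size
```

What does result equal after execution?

Step 1: Each function shadows global size with its own local.
Step 2: f1() returns 59, f2() returns 102.
Step 3: Global size = 1 is unchanged. result = 59 + 102 + 1 = 162

The answer is 162.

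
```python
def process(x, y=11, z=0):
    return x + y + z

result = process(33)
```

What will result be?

Step 1: process(33) uses defaults y = 11, z = 0.
Step 2: Returns 33 + 11 + 0 = 44.
Step 3: result = 44

The answer is 44.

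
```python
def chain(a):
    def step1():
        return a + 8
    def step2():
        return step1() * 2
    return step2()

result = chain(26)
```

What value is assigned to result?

Step 1: chain(26) captures a = 26.
Step 2: step2() calls step1() which returns 26 + 8 = 34.
Step 3: step2() returns 34 * 2 = 68

The answer is 68.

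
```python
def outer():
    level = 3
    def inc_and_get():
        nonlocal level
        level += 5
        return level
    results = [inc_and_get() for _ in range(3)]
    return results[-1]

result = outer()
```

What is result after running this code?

Step 1: level = 3.
Step 2: Three calls to inc_and_get(), each adding 5.
Step 3: Last value = 3 + 5 * 3 = 18

The answer is 18.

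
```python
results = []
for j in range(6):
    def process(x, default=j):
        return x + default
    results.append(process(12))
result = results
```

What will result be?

Step 1: Default argument default=j is evaluated at function definition time.
Step 2: Each iteration creates process with default = current j value.
Step 3: process(12) returns 12 + default. results = [12, 13, 14, 15, 16, 17]

The answer is [12, 13, 14, 15, 16, 17].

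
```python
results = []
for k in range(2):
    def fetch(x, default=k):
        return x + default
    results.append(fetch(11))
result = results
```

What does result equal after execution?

Step 1: Default argument default=k is evaluated at function definition time.
Step 2: Each iteration creates fetch with default = current k value.
Step 3: fetch(11) returns 11 + default. results = [11, 12]

The answer is [11, 12].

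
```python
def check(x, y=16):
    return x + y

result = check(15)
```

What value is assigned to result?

Step 1: check(15) uses default y = 16.
Step 2: Returns 15 + 16 = 31.
Step 3: result = 31

The answer is 31.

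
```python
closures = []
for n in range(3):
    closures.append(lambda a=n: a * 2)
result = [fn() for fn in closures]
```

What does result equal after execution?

Step 1: Default arg a=n captures n at each iteration.
Step 2: closures[k] has a defaulting to k, returns k * 2.
Step 3: result = [0, 2, 4]

The answer is [0, 2, 4].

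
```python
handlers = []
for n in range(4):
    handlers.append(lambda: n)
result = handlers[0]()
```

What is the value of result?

Step 1: The loop creates 4 lambdas, all referencing the same variable n.
Step 2: After the loop, n = 3 (final value).
Step 3: handlers[0]() looks up n at call time and finds 3. This is the late binding gotcha. result = 3

The answer is 3.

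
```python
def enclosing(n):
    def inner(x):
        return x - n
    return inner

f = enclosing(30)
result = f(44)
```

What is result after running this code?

Step 1: enclosing(30) creates a closure capturing n = 30.
Step 2: f(44) computes 44 - 30 = 14.
Step 3: result = 14

The answer is 14.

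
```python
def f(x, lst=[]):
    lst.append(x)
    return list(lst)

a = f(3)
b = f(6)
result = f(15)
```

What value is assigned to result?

Step 1: Default list is shared. list() creates copies for return values.
Step 2: Internal list grows: [3] -> [3, 6] -> [3, 6, 15].
Step 3: result = [3, 6, 15]

The answer is [3, 6, 15].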